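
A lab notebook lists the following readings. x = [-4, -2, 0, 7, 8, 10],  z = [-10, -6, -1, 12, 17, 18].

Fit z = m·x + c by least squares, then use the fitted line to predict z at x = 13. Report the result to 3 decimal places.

ẑ = 25.311

Sums needed: Σx·x = 233, Σx = 19, Σ1 = 6.
Moment sums: Σx·z = 452, Σz = 30.
Δ = 233·6 − 19² = 1037.
m = (452·6 − 19·30)/1037 = 126/61; c = (233·30 − 19·452)/1037 = -94/61.
At x = 13: ẑ = (126/61)·(13) + (-94/61)·(1) = 1544/61.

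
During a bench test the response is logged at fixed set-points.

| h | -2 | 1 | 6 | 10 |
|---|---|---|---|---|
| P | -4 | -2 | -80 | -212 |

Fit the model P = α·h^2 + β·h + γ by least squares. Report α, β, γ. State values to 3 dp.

α = -1.974, β = -1.579, γ = 0.998

From the data, Σh^2·h^2 = 11313, Σh^2·h = 1209, Σh^2 = 141, Σh·h = 141, Σh = 15, Σ1 = 4.
Right-hand side: Σh^2·P = -24098, Σh·P = -2594, ΣP = -298.
XᵀX·[α, β, γ]ᵀ = XᵀP becomes [[11313, 1209, 141]; [1209, 141, 15]; [141, 15, 4]]·[α, β, γ]ᵀ = [-24098, -2594, -298]ᵀ.
Solving the 3×3 system (Gaussian elimination) gives α = -12305/6234, β = -9841/6234, γ = 1037/1039.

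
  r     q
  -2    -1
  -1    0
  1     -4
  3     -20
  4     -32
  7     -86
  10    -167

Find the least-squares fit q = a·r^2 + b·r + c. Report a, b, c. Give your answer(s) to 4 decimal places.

a = -1.4452, b = -2.2051, c = -0.1938

Setting ∂/∂a … = 0 gives: 12756·a + 1426·b + 180·c = -21614;  1426·a + 180·b + 22·c = -2462;  180·a + 22·b + 7·c = -310.
(Σr^2·r^2 = 12756, Σr^2·r = 1426, Σr^2 = 180, Σr·r = 180, Σr = 22, Σ1 = 7, Σr^2·q = -21614, Σr·q = -2462, Σq = -310.)
Solving the 3×3 system (Gaussian elimination) gives a = -406905/281561, b = -620869/281561, c = -54556/281561.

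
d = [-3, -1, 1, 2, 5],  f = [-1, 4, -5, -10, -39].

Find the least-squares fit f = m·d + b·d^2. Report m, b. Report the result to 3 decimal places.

Compute the Gram sums: Σd·d = 40, Σd·d^2 = 106, Σd^2·d^2 = 724.
And Σd·f = -221, Σd^2·f = -1025.
Normal equations: [[40, 106]; [106, 724]]·[m, b]ᵀ = [-221, -1025]ᵀ.
Δ = 40·724 − 106² = 17724.
m = ((-221)·724 − 106·(-1025))/17724 = -8559/2954; b = (40·(-1025) − 106·(-221))/17724 = -2929/2954.

m = -2.897, b = -0.992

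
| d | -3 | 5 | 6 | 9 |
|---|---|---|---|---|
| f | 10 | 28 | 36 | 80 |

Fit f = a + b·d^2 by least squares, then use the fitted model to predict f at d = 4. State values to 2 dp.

From the data, Σ1 = 4, Σd^2 = 151, Σd^2·d^2 = 8563.
Right-hand side: Σf = 154, Σd^2·f = 8566.
So XᵀX·[a, b]ᵀ = Xᵀf: [[4, 151]; [151, 8563]]·[a, b]ᵀ = [154, 8566]ᵀ.
Eliminating b: 8563·(row 1) − 151·(row 2) gives 11451·a = 8563·154 − 151·8566 = 25236, so a = 8412/3817.
Then b = (8566 − 151·(8412/3817))/8563 = 3670/3817.
At d = 4: f̂ = (8412/3817)·(1) + (3670/3817)·(16) = 67132/3817.

f̂ = 17.59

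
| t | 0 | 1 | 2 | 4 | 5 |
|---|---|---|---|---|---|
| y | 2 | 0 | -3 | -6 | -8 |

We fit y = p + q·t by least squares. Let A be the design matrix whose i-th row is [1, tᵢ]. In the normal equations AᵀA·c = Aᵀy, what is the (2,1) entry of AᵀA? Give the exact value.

12

Row 2 ↔ basis t, column 1 ↔ basis 1, so (AᵀA)_{2,1} = Σᵢ t = (0)·(1) + (1)·(1) + (2)·(1) + (4)·(1) + (5)·(1) = 12.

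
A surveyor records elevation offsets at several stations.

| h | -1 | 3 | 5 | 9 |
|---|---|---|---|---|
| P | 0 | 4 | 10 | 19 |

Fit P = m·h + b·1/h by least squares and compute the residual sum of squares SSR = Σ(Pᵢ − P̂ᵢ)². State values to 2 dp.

Setting ∂/∂m … = 0 gives: 116·m + 4·b = 233;  4·m + (2356/2025)·b = 49/9.
(Σh·h = 116, Σh·1/h = 4, Σ1/h·1/h = 2356/2025, Σh·P = 233, Σ1/h·P = 49/9.)
Eliminating b: (2356/2025)·(row 1) − 4·(row 2) gives (240896/2025)·m = (2356/2025)·233 − 4·(49/9) = 504848/2025, so m = 31553/15056.
Then b = ((49/9) − 4·(31553/15056))/(2356/2025) = -38025/15056.
Residuals: -809/1882, -1360/941, 25/941, 789/1882; SSR = 4611/1882.

SSR = 2.45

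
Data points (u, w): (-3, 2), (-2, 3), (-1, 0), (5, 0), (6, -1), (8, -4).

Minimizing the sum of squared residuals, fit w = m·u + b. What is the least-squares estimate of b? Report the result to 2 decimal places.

b = 0.98

With design matrix X, XᵀX = [[139, 13]; [13, 6]] and Xᵀw = [-50, 0]ᵀ.
det = 139·6 − 13² = 665.
m = ((-50)·6 − 13·0)/665 = -60/133; b = (139·0 − 13·(-50))/665 = 130/133.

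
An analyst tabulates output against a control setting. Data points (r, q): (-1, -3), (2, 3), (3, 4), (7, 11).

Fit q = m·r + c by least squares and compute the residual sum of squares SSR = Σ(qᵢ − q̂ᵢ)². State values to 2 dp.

SSR = 0.41

The normal system AᵀA·[m, c]ᵀ = Aᵀq is [[63, 11]; [11, 4]]·[m, c]ᵀ = [98, 15]ᵀ.
Eliminating c: 4·(row 1) − 11·(row 2) gives 131·m = 4·98 − 11·15 = 227, so m = 227/131.
Then c = (15 − 11·(227/131))/4 = -133/131.
Residuals: -33/131, 72/131, -24/131, -15/131; SSR = 54/131.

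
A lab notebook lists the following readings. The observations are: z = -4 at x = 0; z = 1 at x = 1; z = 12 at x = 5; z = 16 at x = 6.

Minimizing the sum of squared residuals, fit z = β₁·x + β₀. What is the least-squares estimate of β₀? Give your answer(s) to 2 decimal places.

The normal equations are: 62·β₁ + 12·β₀ = 157;  12·β₁ + 4·β₀ = 25.
(Σx·x = 62, Σx = 12, Σ1 = 4, Σx·z = 157, Σz = 25.)
Determinant 62·4 − 12² = 104.
β₁ = (157·4 − 12·25)/104 = 41/13; β₀ = (62·25 − 12·157)/104 = -167/52.

β₀ = -3.21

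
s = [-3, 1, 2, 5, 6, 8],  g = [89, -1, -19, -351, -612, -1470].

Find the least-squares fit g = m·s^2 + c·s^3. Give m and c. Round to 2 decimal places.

The normal equations are: 6115·m + 43459·c = -124163;  43459·m + 325219·c = -931263.
(Σs^2·s^2 = 6115, Σs^2·s^3 = 43459, Σs^3·s^3 = 325219, Σs^2·g = -124163, Σs^3·g = -931263.)
Δ = 6115·325219 − 43459² = 100029504.
m = ((-124163)·325219 − 43459·(-931263))/100029504 = 22898005/25007376; c = (6115·(-931263) − 43459·(-124163))/100029504 = -74668357/25007376.

m = 0.92, c = -2.99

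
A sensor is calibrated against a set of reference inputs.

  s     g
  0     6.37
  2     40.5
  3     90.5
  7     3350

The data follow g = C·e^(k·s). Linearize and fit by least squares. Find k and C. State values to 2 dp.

With ln gᵢ as the transformed response and sᵢ as the regressor:
AᵀA = [[62.0000, 12.0000]; [12.0000, 4]], rhs = [77.7357, 18.1750]ᵀ  (here Σs = 12.0000, Σ(s)² = 62.0000, Σln g = 18.1750, Σs·ln g = 77.7357).
Δ = 62.0000·4 − (12.0000)² = 104.0000; k = (77.7357·4 − 12.0000·18.1750)/104.0000 = 0.89272, ln C = (62.0000·18.1750 − 12.0000·77.7357)/104.0000 = 1.86558, so C = exp(1.86558) = 6.45966.

k = 0.89, C = 6.46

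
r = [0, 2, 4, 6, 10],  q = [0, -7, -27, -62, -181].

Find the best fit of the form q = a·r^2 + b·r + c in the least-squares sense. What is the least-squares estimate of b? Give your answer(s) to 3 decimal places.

With design matrix A, AᵀA = [[11568, 1288, 156]; [1288, 156, 22]; [156, 22, 5]] and Aᵀq = [-20792, -2304, -277]ᵀ.
Inverting the 3×3 Gram matrix, [a, b, c]ᵀ = [-10375/5432, 2929/2716, -376/679]ᵀ.

b = 1.078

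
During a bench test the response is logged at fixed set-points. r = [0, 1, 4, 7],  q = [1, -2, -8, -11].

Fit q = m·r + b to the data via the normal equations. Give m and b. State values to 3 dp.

The normal equations are: 66·m + 12·b = -111;  12·m + 4·b = -20.
(Σr·r = 66, Σr = 12, Σ1 = 4, Σr·q = -111, Σq = -20.)
Determinant 66·4 − 12² = 120.
m = ((-111)·4 − 12·(-20))/120 = -17/10; b = (66·(-20) − 12·(-111))/120 = 1/10.

m = -1.700, b = 0.100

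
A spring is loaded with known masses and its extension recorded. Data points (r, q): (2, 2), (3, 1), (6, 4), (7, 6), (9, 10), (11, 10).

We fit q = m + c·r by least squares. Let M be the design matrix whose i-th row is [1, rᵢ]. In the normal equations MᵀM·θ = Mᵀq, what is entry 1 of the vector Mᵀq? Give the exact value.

33

Entry 1 ↔ basis 1, so (Mᵀq)_{1} = Σᵢ qᵢ = (1)·(2) + (1)·(1) + (1)·(4) + (1)·(6) + (1)·(10) + (1)·(10) = 33.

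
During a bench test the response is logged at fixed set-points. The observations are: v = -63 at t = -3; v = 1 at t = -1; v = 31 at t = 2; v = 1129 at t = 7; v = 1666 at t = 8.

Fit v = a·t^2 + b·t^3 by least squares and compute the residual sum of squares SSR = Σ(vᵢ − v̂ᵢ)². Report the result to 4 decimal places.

SSR = 5.3426

The normal equations are: 6595·a + 49363·b = 161503;  49363·a + 380587·b = 1242187.
det = 6595·380587 − 49363² = 73265496.
a = (161503·380587 − 49363·1242187)/73265496 = 12322115/6105458; b = (6595·1242187 − 49363·161503)/73265496 = 18329223/6105458.
Residuals: -326934/3052729, 6056283/3052729, -3326523/3052729, 1177479/3052729, -742254/3052729; SSR = 16309539/3052729.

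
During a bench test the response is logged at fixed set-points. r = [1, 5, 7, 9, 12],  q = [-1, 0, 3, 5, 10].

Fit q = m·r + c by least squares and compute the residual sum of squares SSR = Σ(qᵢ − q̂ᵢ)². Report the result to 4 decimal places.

From the data, Σr·r = 300, Σr = 34, Σ1 = 5.
For Mᵀq: Σr·q = 185, Σq = 17.
Eliminating c: 5·(row 1) − 34·(row 2) gives 344·m = 5·185 − 34·17 = 347, so m = 347/344.
Then c = (17 − 34·(347/344))/5 = -595/172.
Residuals: 499/344, -545/344, -207/344, -213/344, 233/172; SSR = 2475/344.

SSR = 7.1948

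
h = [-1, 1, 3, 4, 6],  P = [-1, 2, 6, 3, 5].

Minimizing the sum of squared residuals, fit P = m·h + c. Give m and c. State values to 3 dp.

m = 0.822, c = 0.863

From the data, Σh·h = 63, Σh = 13, Σ1 = 5.
And Σh·P = 63, ΣP = 15.
Normal equations: [[63, 13]; [13, 5]]·[m, c]ᵀ = [63, 15]ᵀ.
det = 63·5 − 13² = 146.
m = (63·5 − 13·15)/146 = 60/73; c = (63·15 − 13·63)/146 = 63/73.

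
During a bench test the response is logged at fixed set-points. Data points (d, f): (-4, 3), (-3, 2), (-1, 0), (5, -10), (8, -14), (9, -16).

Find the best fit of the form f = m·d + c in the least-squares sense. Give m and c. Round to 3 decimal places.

The normal system MᵀM·[m, c]ᵀ = Mᵀf is [[196, 14]; [14, 6]]·[m, c]ᵀ = [-324, -35]ᵀ.
det = 196·6 − 14² = 980.
m = ((-324)·6 − 14·(-35))/980 = -727/490; c = (196·(-35) − 14·(-324))/980 = -83/35.

m = -1.484, c = -2.371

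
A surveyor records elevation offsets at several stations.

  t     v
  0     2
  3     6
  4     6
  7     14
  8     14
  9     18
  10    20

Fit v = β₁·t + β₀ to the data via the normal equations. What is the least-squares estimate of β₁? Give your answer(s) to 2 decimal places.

With design matrix A, AᵀA = [[319, 41]; [41, 7]] and Aᵀv = [614, 80]ᵀ.
Δ = 319·7 − 41² = 552.
β₁ = (614·7 − 41·80)/552 = 509/276; β₀ = (319·80 − 41·614)/552 = 173/276.

β₁ = 1.84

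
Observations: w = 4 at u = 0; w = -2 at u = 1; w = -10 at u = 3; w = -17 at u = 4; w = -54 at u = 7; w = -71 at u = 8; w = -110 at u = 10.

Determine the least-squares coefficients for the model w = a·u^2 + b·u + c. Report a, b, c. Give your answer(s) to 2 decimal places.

a = -1.03, b = -0.90, c = 2.27

From the data, Σu^2·u^2 = 16835, Σu^2·u = 1947, Σu^2 = 239, Σu·u = 239, Σu = 33, Σ1 = 7.
Right-hand side: Σu^2·w = -18554, Σu·w = -2146, Σw = -260.
So AᵀA·[a, b, c]ᵀ = Aᵀw: [[16835, 1947, 239]; [1947, 239, 33]; [239, 33, 7]]·[a, b, c]ᵀ = [-18554, -2146, -260]ᵀ.
Solving the 3×3 system (Gaussian elimination) gives a = -91751/89009, b = -79729/89009, c = 202458/89009.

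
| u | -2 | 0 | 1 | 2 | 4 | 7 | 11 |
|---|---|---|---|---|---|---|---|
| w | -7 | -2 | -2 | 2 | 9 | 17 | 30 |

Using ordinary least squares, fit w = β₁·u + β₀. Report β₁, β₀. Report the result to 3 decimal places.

β₁ = 2.902, β₀ = -2.821

The normal system MᵀM·[β₁, β₀]ᵀ = Mᵀw is [[195, 23]; [23, 7]]·[β₁, β₀]ᵀ = [501, 47]ᵀ.
Determinant 195·7 − 23² = 836.
β₁ = (501·7 − 23·47)/836 = 1213/418; β₀ = (195·47 − 23·501)/836 = -1179/418.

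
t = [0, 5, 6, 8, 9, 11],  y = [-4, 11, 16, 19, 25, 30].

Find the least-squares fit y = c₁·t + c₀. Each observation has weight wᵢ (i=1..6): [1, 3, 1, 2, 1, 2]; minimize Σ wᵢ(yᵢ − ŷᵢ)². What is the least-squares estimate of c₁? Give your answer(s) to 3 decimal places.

Compute the Gram sums: Σwᵢ·t·t = 562, Σwᵢ·t = 68, Σwᵢ·1 = 10.
Right-hand side: Σwᵢ·t·y = 1450, Σwᵢ·y = 168.
So MᵀWM·[c₁, c₀]ᵀ = MᵀWy: [[562, 68]; [68, 10]]·[c₁, c₀]ᵀ = [1450, 168]ᵀ.
Δ = 562·10 − 68² = 996.
c₁ = (1450·10 − 68·168)/996 = 769/249; c₀ = (562·168 − 68·1450)/996 = -1046/249.

c₁ = 3.088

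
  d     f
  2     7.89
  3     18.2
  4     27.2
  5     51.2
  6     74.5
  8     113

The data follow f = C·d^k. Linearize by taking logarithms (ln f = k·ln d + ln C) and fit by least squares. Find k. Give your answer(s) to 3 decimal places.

k = 1.962

With ln fᵢ as the transformed response and ln dᵢ as the regressor:
Over the data: Σln d = 8.6587, Σ(ln d)² = 13.7340, Σln f = 21.2442, Σln d·ln f = 33.0871.
Normal system: [[13.7340, 8.6587]; [8.6587, 6]]·[k, ln C]ᵀ = [33.0871, 21.2442]ᵀ.
Solving (det = 7.4309): k = 1.96152, ln C = 0.70999.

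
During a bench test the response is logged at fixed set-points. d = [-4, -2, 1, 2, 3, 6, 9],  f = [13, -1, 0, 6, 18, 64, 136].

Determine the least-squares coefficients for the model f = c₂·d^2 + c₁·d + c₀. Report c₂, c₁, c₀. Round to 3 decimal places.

c₂ = 1.491, c₁ = 2.064, c₀ = -2.876

With design matrix A, AᵀA = [[8227, 909, 151]; [909, 151, 15]; [151, 15, 7]] and Aᵀf = [13710, 1624, 236]ᵀ.
Row-reducing yields c₂ = 647098/433929, c₁ = 298473/144643, c₀ = -1247977/433929.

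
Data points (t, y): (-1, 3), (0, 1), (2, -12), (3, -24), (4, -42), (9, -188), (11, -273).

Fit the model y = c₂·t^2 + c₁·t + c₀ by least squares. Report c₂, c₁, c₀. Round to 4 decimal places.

From the data, Σt^2·t^2 = 21556, Σt^2·t = 2158, Σt^2 = 232, Σt·t = 232, Σt = 28, Σ1 = 7.
Right-hand side: Σt^2·y = -49194, Σt·y = -4962, Σy = -535.
AᵀA·[c₂, c₁, c₀]ᵀ = Aᵀy becomes [[21556, 2158, 232]; [2158, 232, 28]; [232, 28, 7]]·[c₂, c₁, c₀]ᵀ = [-49194, -4962, -535]ᵀ.
Inverting the 3×3 Gram matrix, [c₂, c₁, c₀]ᵀ = [-35519/17631, -252763/88155, 159497/88155]ᵀ.

c₂ = -2.0146, c₁ = -2.8673, c₀ = 1.8093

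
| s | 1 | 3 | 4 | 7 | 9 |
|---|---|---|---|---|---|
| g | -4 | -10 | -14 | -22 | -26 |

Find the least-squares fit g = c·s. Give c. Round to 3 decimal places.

c = -3.064

AᵀA·[c]ᵀ = Aᵀg reads: 156·c = -478.
(Σs·s = 156, Σs·g = -478.)
Hence c = -478 / 156 ≈ -3.0641.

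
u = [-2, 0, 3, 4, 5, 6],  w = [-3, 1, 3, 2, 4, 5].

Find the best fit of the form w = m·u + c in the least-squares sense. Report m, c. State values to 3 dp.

m = 0.866, c = -0.310

Forming AᵀA = [[90, 16]; [16, 6]] and Aᵀw = [73, 12]ᵀ gives AᵀA·[m, c]ᵀ = Aᵀw.
Determinant 90·6 − 16² = 284.
m = (73·6 − 16·12)/284 = 123/142; c = (90·12 − 16·73)/284 = -22/71.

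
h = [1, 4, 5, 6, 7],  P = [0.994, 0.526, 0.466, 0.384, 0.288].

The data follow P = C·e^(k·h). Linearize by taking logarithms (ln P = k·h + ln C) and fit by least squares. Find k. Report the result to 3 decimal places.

Taking logs, ln P = k·h + ln C, so regress ln P on h.
AᵀA = [[127.0000, 23.0000]; [23.0000, 5]], rhs = [-20.8499, -3.6139]ᵀ  (here Σh = 23.0000, Σ(h)² = 127.0000, Σln P = -3.6139, Σh·ln P = -20.8499).
Solving (det = 106.0000): k = -0.19933, ln C = 0.19412.

k = -0.199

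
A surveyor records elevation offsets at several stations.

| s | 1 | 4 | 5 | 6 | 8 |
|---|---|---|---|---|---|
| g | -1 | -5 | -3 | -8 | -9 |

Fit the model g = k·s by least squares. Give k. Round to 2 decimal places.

With design matrix A, AᵀA = [[142]] and Aᵀg = [-156]ᵀ.
k = (-156)/142 = -1.09859.

k = -1.10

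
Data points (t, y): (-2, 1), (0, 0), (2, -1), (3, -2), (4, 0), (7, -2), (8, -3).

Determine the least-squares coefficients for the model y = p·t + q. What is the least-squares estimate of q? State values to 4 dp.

q = 0.0632

AᵀA·[p, q]ᵀ = Aᵀy reads: 146·p + 22·q = -48;  22·p + 7·q = -7.
(Σt·t = 146, Σt = 22, Σ1 = 7, Σt·y = -48, Σy = -7.)
det = 146·7 − 22² = 538.
p = ((-48)·7 − 22·(-7))/538 = -91/269; q = (146·(-7) − 22·(-48))/538 = 17/269.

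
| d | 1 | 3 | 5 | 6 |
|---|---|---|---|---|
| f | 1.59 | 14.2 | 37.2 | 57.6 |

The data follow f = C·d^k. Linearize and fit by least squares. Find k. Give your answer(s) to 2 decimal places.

k = 1.99

Taking logs, ln f = k·ln d + ln C, so regress ln f on ln d.
XᵀX = [[7.0076, 4.4998]; [4.4998, 4]], rhs = [15.9980, 10.7868]ᵀ  (here Σln d = 4.4998, Σ(ln d)² = 7.0076, Σln f = 10.7868, Σln d·ln f = 15.9980).
Δ = 7.0076·4 − (4.4998)² = 7.7823; k = (15.9980·4 − 4.4998·10.7868)/7.7823 = 1.98574, ln C = (7.0076·10.7868 − 4.4998·15.9980)/7.7823 = 0.46284.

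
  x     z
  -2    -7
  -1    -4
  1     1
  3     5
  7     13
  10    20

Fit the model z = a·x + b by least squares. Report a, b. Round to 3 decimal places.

Setting ∂/∂a … = 0 gives: 164·a + 18·b = 325;  18·a + 6·b = 28.
(Σx·x = 164, Σx = 18, Σ1 = 6, Σx·z = 325, Σz = 28.)
Eliminating b: 6·(row 1) − 18·(row 2) gives 660·a = 6·325 − 18·28 = 1446, so a = 241/110.
Then b = (28 − 18·(241/110))/6 = -629/330.

a = 2.191, b = -1.906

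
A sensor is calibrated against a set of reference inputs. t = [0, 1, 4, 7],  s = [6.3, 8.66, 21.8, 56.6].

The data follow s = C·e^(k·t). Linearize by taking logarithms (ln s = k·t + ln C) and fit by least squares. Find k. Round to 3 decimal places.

Let Y = ln s. Fitting Y = k·t + ln C by least squares:
AᵀA = [[66.0000, 12.0000]; [12.0000, 4]], rhs = [42.7384, 11.1172]ᵀ  (here Σt = 12.0000, Σ(t)² = 66.0000, Σln s = 11.1172, Σt·ln s = 42.7384).
Δ = 66.0000·4 − (12.0000)² = 120.0000; k = (42.7384·4 − 12.0000·11.1172)/120.0000 = 0.31290, ln C = (66.0000·11.1172 − 12.0000·42.7384)/120.0000 = 1.84061.

k = 0.313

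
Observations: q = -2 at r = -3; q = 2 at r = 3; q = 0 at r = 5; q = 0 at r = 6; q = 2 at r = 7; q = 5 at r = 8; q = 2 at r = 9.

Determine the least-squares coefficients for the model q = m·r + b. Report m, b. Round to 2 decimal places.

Compute the Gram sums: Σr·r = 273, Σr = 35, Σ1 = 7.
Right-hand side: Σr·q = 84, Σq = 9.
So XᵀX·[m, b]ᵀ = Xᵀq: [[273, 35]; [35, 7]]·[m, b]ᵀ = [84, 9]ᵀ.
Δ = 273·7 − 35² = 686.
m = (84·7 − 35·9)/686 = 39/98; b = (273·9 − 35·84)/686 = -69/98.

m = 0.40, b = -0.70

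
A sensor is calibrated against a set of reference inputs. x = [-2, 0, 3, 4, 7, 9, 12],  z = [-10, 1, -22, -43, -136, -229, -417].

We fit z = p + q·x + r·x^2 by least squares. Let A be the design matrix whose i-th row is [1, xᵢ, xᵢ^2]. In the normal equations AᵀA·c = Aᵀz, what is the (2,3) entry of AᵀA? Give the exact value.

2883

Row 2 ↔ basis x, column 3 ↔ basis x^2, so (AᵀA)_{2,3} = Σᵢ (x)·(x^2) = (-2)·(4) + (0)·(0) + (3)·(9) + (4)·(16) + (7)·(49) + (9)·(81) + (12)·(144) = 2883.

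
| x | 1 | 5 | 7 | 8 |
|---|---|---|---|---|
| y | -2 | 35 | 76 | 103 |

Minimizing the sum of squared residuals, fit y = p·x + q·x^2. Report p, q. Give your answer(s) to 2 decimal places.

p = -3.08, q = 1.99

Compute the Gram sums: Σx·x = 139, Σx·x^2 = 981, Σx^2·x^2 = 7123.
For Aᵀy: Σx·y = 1529, Σx^2·y = 11189.
det = 139·7123 − 981² = 27736.
p = (1529·7123 − 981·11189)/27736 = -42671/13868; q = (139·11189 − 981·1529)/27736 = 27661/13868.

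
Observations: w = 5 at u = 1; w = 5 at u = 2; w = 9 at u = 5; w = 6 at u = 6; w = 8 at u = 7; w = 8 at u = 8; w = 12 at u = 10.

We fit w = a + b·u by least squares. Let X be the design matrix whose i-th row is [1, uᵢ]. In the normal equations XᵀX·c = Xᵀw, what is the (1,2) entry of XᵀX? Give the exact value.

Row 1 ↔ basis 1, column 2 ↔ basis u, so (XᵀX)_{1,2} = Σᵢ u = (1)·(1) + (1)·(2) + (1)·(5) + (1)·(6) + (1)·(7) + (1)·(8) + (1)·(10) = 39.

39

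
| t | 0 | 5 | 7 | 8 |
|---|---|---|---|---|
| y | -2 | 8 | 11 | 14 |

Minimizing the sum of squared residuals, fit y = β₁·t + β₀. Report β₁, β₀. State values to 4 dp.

With design matrix M, MᵀM = [[138, 20]; [20, 4]] and Mᵀy = [229, 31]ᵀ.
Eliminating β₀: 4·(row 1) − 20·(row 2) gives 152·β₁ = 4·229 − 20·31 = 296, so β₁ = 37/19.
Then β₀ = (31 − 20·(37/19))/4 = -151/76.

β₁ = 1.9474, β₀ = -1.9868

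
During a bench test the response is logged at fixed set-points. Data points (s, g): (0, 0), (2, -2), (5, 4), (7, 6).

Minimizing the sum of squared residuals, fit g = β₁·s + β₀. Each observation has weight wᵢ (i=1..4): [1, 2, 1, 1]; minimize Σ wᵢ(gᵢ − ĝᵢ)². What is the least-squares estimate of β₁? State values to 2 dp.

β₁ = 1.13

AᵀWA·[β₁, β₀]ᵀ = AᵀWg reads: 82·β₁ + 16·β₀ = 54;  16·β₁ + 5·β₀ = 6.
Δ = 82·5 − 16² = 154.
β₁ = (54·5 − 16·6)/154 = 87/77; β₀ = (82·6 − 16·54)/154 = -186/77.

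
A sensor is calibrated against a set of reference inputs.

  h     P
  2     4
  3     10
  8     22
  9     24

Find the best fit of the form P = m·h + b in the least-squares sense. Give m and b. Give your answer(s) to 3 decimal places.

The normal equations are: 158·m + 22·b = 430;  22·m + 4·b = 60.
Eliminating b: 4·(row 1) − 22·(row 2) gives 148·m = 4·430 − 22·60 = 400, so m = 100/37.
Then b = (60 − 22·(100/37))/4 = 5/37.

m = 2.703, b = 0.135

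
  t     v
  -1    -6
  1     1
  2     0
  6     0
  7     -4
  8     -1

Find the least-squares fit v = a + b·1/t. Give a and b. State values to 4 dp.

a = -2.2314, b = 3.6255

The normal system AᵀA·[a, b]ᵀ = Aᵀv is [[6, 157/168]; [157/168, 65305/28224]]·[a, b]ᵀ = [-10, 353/56]ᵀ.
Δ = 6·(65305/28224) − (157/168)² = 367181/28224.
a = ((-10)·(65305/28224) − (157/168)·(353/56))/(367181/28224) = -819313/367181; b = (6·(353/56) − (157/168)·(-10))/(367181/28224) = 1331232/367181.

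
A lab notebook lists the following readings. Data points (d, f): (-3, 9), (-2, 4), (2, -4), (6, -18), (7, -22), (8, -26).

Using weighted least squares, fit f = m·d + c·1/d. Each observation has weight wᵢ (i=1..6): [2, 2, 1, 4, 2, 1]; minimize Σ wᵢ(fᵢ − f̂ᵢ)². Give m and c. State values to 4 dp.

m = -3.2096, c = 4.3689

With design matrix X, XᵀWX = [[336, 12]; [12, 10723/9408]] and XᵀWf = [-1026, -939/28]ᵀ.
Determinant 336·(10723/9408) − 12² = 6691/28.
m = ((-1026)·(10723/9408) − 12·(-939/28))/(6691/28) = -1202625/374696; c = (336·(-939/28) − 12·(-1026))/(6691/28) = 29232/6691.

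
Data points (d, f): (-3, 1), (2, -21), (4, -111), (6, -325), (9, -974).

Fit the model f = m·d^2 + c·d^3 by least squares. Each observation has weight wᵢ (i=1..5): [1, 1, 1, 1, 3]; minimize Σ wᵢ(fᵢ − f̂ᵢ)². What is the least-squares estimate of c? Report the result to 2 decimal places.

From the data, Σwᵢ·d^2·d^2 = 21332, Σwᵢ·d^2·d^3 = 185736, Σwᵢ·d^3·d^3 = 1645868.
For XᵀWf: Σwᵢ·d^2·f = -250233, Σwᵢ·d^3·f = -2207637.
XᵀWX·[m, c]ᵀ = XᵀWf becomes [[21332, 185736]; [185736, 1645868]]·[m, c]ᵀ = [-250233, -2207637]ᵀ.
Eliminating c: 1645868·(row 1) − 185736·(row 2) gives 611794480·m = 1645868·(-250233) − 185736·(-2207637) = -1812821412, so m = -453205353/152948620.
Then c = ((-2207637) − 185736·(-453205353/152948620))/1645868 = -154008999/152948620.

c = -1.01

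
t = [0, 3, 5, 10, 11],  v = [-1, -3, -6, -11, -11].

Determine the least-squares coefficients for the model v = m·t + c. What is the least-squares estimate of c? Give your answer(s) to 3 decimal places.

Compute the Gram sums: Σt·t = 255, Σt = 29, Σ1 = 5.
And Σt·v = -270, Σv = -32.
Δ = 255·5 − 29² = 434.
m = ((-270)·5 − 29·(-32))/434 = -211/217; c = (255·(-32) − 29·(-270))/434 = -165/217.

c = -0.760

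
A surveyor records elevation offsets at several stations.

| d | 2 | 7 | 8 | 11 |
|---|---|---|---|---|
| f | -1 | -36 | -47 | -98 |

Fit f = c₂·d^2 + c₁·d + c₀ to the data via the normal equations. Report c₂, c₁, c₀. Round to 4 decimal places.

Forming MᵀM = [[21154, 2194, 238]; [2194, 238, 28]; [238, 28, 4]] and Mᵀf = [-16634, -1708, -182]ᵀ gives MᵀM·[c₂, c₁, c₀]ᵀ = Mᵀf.
Row-reducing yields c₂ = -2443/2487, c₁ = 1671/829, c₀ = -2891/2487.

c₂ = -0.9823, c₁ = 2.0157, c₀ = -1.1624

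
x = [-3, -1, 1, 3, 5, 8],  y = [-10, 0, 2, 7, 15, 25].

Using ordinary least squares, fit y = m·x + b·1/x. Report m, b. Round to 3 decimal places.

Compute the Gram sums: Σx·x = 109, Σx·1/x = 6, Σ1/x·1/x = 32801/14400.
Right-hand side: Σx·y = 328, Σ1/x·y = 331/24.
So MᵀM·[m, b]ᵀ = Mᵀy: [[109, 6]; [6, 32801/14400]]·[m, b]ᵀ = [328, 331/24]ᵀ.
Δ = 109·(32801/14400) − 6² = 3056909/14400.
m = (328·(32801/14400) − 6·(331/24))/(3056909/14400) = 9567128/3056909; b = (109·(331/24) − 6·328)/(3056909/14400) = -6691800/3056909.

m = 3.130, b = -2.189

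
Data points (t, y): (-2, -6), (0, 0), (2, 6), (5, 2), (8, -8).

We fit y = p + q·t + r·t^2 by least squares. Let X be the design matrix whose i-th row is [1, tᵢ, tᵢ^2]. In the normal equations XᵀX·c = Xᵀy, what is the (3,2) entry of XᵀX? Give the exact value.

637

Row 3 ↔ basis t^2, column 2 ↔ basis t, so (XᵀX)_{3,2} = Σᵢ (t^2)·(t) = (4)·(-2) + (0)·(0) + (4)·(2) + (25)·(5) + (64)·(8) = 637.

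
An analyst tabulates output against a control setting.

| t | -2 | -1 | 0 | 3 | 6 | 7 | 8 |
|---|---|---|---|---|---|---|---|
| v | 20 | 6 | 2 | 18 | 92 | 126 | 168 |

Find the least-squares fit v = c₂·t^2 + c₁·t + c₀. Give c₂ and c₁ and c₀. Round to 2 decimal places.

c₂ = 3.00, c₁ = -3.10, c₀ = 1.15

Normal-equation sums: Σt^2·t^2 = 7891, Σt^2·t = 1089, Σt^2 = 163, Σt·t = 163, Σt = 21, Σ1 = 7.
For Xᵀv: Σt^2·v = 20486, Σt·v = 2786, Σv = 432.
XᵀX·[c₂, c₁, c₀]ᵀ = Xᵀv becomes [[7891, 1089, 163]; [1089, 163, 21]; [163, 21, 7]]·[c₂, c₁, c₀]ᵀ = [20486, 2786, 432]ᵀ.
Row-reducing yields c₂ = 5203/1734, c₁ = -8969/2890, c₀ = 5003/4335.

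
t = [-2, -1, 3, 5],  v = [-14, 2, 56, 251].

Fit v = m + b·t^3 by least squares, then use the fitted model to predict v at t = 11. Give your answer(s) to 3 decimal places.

Sums needed: Σ1 = 4, Σt^3 = 143, Σt^3·t^3 = 16419.
For Mᵀv: Σv = 295, Σt^3·v = 32997.
So MᵀM·[m, b]ᵀ = Mᵀv: [[4, 143]; [143, 16419]]·[m, b]ᵀ = [295, 32997]ᵀ.
det = 4·16419 − 143² = 45227.
m = (295·16419 − 143·32997)/45227 = 1374/497; b = (4·32997 − 143·295)/45227 = 12829/6461.
At t = 11: v̂ = (1374/497)·(1) + (12829/6461)·(1331) = 17093261/6461.

v̂ = 2645.606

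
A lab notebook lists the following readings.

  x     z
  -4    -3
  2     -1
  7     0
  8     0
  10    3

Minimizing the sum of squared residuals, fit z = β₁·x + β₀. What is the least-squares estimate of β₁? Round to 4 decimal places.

β₁ = 0.3506

With design matrix M, MᵀM = [[233, 23]; [23, 5]] and Mᵀz = [40, -1]ᵀ.
det = 233·5 − 23² = 636.
β₁ = (40·5 − 23·(-1))/636 = 223/636; β₀ = (233·(-1) − 23·40)/636 = -1153/636.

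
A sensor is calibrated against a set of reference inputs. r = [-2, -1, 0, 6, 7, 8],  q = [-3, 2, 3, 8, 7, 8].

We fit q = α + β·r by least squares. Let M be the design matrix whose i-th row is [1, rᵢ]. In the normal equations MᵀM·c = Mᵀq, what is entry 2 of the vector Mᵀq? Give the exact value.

165

Entry 2 ↔ basis r, so (Mᵀq)_{2} = Σᵢ (r)·qᵢ = (-2)·(-3) + (-1)·(2) + (0)·(3) + (6)·(8) + (7)·(7) + (8)·(8) = 165.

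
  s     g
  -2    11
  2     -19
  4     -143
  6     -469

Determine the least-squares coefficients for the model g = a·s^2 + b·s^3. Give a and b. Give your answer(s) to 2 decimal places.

a = -0.94, b = -2.01

With design matrix A, AᵀA = [[1584, 8800]; [8800, 50880]] and Aᵀg = [-19204, -110696]ᵀ.
Determinant 1584·50880 − 8800² = 3153920.
a = ((-19204)·50880 − 8800·(-110696))/3153920 = -83/88; b = (1584·(-110696) − 8800·(-19204))/3153920 = -161/80.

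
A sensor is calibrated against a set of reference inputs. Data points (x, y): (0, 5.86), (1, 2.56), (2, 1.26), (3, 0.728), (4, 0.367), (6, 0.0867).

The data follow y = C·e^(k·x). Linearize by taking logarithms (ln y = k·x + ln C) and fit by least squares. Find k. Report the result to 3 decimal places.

k = -0.687

Taking logs, ln y = k·x + ln C, so regress ln y on x.
AᵀA = [[66.0000, 16.0000]; [16.0000, 6]], rhs = [-18.2315, -0.8259]ᵀ  (here Σx = 16.0000, Σ(x)² = 66.0000, Σln y = -0.8259, Σx·ln y = -18.2315).
Δ = 66.0000·6 − (16.0000)² = 140.0000; k = (-18.2315·6 − 16.0000·-0.8259)/140.0000 = -0.68696, ln C = (66.0000·-0.8259 − 16.0000·-18.2315)/140.0000 = 1.69426.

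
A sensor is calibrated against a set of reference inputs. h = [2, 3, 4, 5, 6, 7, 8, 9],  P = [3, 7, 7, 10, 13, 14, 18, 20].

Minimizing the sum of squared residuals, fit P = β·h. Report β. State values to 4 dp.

XᵀX·[β]ᵀ = XᵀP reads: 284·β = 605.
(Σh·h = 284, Σh·P = 605.)
β = 605/284 = 2.13028.

β = 2.1303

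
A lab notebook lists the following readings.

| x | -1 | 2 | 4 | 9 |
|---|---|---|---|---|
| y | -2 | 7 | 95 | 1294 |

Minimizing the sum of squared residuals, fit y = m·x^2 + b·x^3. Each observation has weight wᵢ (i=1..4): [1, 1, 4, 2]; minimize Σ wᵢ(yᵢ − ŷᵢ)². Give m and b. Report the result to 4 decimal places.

m = -2.0921, b = 2.0075

With design matrix M, MᵀWM = [[14163, 122225]; [122225, 1079331]] and MᵀWy = [215734, 1911030]ᵀ.
Determinant 14163·1079331 − 122225² = 347614328.
m = (215734·1079331 − 122225·1911030)/347614328 = -181811949/86903582; b = (14163·1911030 − 122225·215734)/347614328 = 174457435/86903582.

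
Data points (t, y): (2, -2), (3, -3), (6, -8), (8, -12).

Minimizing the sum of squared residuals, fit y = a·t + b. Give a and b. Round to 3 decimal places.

a = -1.681, b = 1.736

Forming XᵀX = [[113, 19]; [19, 4]] and Xᵀy = [-157, -25]ᵀ gives XᵀX·[a, b]ᵀ = Xᵀy.
det = 113·4 − 19² = 91.
a = ((-157)·4 − 19·(-25))/91 = -153/91; b = (113·(-25) − 19·(-157))/91 = 158/91.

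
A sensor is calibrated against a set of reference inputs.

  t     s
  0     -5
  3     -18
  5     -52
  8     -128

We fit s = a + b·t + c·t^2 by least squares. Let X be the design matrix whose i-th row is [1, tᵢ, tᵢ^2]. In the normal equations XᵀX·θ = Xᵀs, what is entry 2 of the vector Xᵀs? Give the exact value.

-1338

Entry 2 ↔ basis t, so (Xᵀs)_{2} = Σᵢ (t)·sᵢ = (0)·(-5) + (3)·(-18) + (5)·(-52) + (8)·(-128) = -1338.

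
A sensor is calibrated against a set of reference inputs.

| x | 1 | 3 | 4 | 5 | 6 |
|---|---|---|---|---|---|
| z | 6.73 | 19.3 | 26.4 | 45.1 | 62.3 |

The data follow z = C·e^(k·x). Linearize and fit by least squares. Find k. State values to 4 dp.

k = 0.4466

Linearized form: ln z = k·x + ln C. From the 5 transformed points,
Σx = 19.0000, Σ(x)² = 87.0000, Σln z = 16.0809, Σx·ln z = 67.7165.
Equations: 87.0000·k + 19.0000·ln C = 67.7165;  19.0000·k + 5·ln C = 16.0809.
Δ = 87.0000·5 − (19.0000)² = 74.0000; k = (67.7165·5 − 19.0000·16.0809)/74.0000 = 0.44656, ln C = (87.0000·16.0809 − 19.0000·67.7165)/74.0000 = 1.51923.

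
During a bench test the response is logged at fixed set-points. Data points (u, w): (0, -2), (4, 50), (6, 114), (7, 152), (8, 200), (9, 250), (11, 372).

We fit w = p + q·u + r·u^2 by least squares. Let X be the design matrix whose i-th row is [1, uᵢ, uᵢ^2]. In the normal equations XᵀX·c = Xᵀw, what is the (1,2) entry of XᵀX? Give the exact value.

Row 1 ↔ basis 1, column 2 ↔ basis u, so (XᵀX)_{1,2} = Σᵢ u = (1)·(0) + (1)·(4) + (1)·(6) + (1)·(7) + (1)·(8) + (1)·(9) + (1)·(11) = 45.

45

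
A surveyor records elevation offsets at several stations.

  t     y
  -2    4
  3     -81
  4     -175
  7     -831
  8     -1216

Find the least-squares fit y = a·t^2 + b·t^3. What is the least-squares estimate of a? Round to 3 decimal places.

a = -2.892

Normal-equation sums: Σt^2·t^2 = 6850, Σt^2·t^3 = 50810, Σt^3·t^3 = 384682.
Right-hand side: Σt^2·y = -122056, Σt^3·y = -921044.
AᵀA·[a, b]ᵀ = Aᵀy becomes [[6850, 50810]; [50810, 384682]]·[a, b]ᵀ = [-122056, -921044]ᵀ.
Eliminating b: 384682·(row 1) − 50810·(row 2) gives 53415600·a = 384682·(-122056) − 50810·(-921044) = -154500552, so a = -6437523/2225650.
Then b = ((-921044) − 50810·(-6437523/2225650))/384682 = -895717/445130.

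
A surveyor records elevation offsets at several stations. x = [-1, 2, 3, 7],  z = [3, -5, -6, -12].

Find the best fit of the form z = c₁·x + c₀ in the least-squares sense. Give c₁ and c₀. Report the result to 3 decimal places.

Sums needed: Σx·x = 63, Σx = 11, Σ1 = 4.
And Σx·z = -115, Σz = -20.
Normal equations: [[63, 11]; [11, 4]]·[c₁, c₀]ᵀ = [-115, -20]ᵀ.
Δ = 63·4 − 11² = 131.
c₁ = ((-115)·4 − 11·(-20))/131 = -240/131; c₀ = (63·(-20) − 11·(-115))/131 = 5/131.

c₁ = -1.832, c₀ = 0.038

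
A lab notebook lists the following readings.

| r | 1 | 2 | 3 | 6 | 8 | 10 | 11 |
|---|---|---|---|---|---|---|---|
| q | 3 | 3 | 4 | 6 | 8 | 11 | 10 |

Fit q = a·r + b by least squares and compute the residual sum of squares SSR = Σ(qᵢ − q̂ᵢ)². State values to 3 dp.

SSR = 2.512

Normal-equation sums: Σr·r = 335, Σr = 41, Σ1 = 7.
Right-hand side: Σr·q = 341, Σq = 45.
So MᵀM·[a, b]ᵀ = Mᵀq: [[335, 41]; [41, 7]]·[a, b]ᵀ = [341, 45]ᵀ.
det = 335·7 − 41² = 664.
a = (341·7 − 41·45)/664 = 271/332; b = (335·45 − 41·341)/664 = 547/332.
Residuals: 89/166, -93/332, -8/83, -181/332, -59/332, 395/332, -52/83; SSR = 417/166.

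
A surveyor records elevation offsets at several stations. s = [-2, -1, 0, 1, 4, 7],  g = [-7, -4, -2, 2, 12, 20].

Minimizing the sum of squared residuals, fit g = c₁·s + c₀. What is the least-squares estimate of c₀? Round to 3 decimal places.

c₀ = -1.104

XᵀX·[c₁, c₀]ᵀ = Xᵀg reads: 71·c₁ + 9·c₀ = 208;  9·c₁ + 6·c₀ = 21.
(Σs·s = 71, Σs = 9, Σ1 = 6, Σs·g = 208, Σg = 21.)
Determinant 71·6 − 9² = 345.
c₁ = (208·6 − 9·21)/345 = 353/115; c₀ = (71·21 − 9·208)/345 = -127/115.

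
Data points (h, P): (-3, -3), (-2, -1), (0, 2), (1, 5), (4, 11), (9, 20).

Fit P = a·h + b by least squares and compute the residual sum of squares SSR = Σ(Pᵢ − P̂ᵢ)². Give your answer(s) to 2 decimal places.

SSR = 0.96

From the data, Σh·h = 111, Σh = 9, Σ1 = 6.
Moment sums: Σh·P = 240, ΣP = 34.
Δ = 111·6 − 9² = 585.
a = (240·6 − 9·34)/585 = 126/65; b = (111·34 − 9·240)/585 = 538/195.
Residuals: 11/195, 23/195, -148/195, 59/195, 19/39, -8/39; SSR = 188/195.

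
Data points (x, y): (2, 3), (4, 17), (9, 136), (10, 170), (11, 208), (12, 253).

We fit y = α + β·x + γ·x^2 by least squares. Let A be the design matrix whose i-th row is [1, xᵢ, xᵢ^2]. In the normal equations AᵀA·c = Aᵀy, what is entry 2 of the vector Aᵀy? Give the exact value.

8322

Entry 2 ↔ basis x, so (Aᵀy)_{2} = Σᵢ (x)·yᵢ = (2)·(3) + (4)·(17) + (9)·(136) + (10)·(170) + (11)·(208) + (12)·(253) = 8322.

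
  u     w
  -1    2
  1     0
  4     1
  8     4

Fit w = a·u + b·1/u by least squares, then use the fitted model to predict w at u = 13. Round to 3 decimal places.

ŵ = 6.251

From the data, Σu·u = 82, Σu·1/u = 4, Σ1/u·1/u = 133/64.
Right-hand side: Σu·w = 34, Σ1/u·w = -5/4.
Eliminating b: (133/64)·(row 1) − 4·(row 2) gives (4941/32)·a = (133/64)·34 − 4·(-5/4) = 2421/32, so a = 269/549.
Then b = ((-5/4) − 4·(269/549))/(133/64) = -848/549.
At u = 13: ŵ = (269/549)·(13) + (-848/549)·(1/13) = 4957/793.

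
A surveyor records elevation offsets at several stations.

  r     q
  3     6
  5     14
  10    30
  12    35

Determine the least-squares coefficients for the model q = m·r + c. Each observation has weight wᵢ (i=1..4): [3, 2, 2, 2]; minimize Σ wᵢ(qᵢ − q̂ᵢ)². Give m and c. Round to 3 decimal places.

m = 3.242, c = -3.138

The normal system AᵀWA·[m, c]ᵀ = AᵀWq is [[565, 63]; [63, 9]]·[m, c]ᵀ = [1634, 176]ᵀ.
Δ = 565·9 − 63² = 1116.
m = (1634·9 − 63·176)/1116 = 201/62; c = (565·176 − 63·1634)/1116 = -1751/558.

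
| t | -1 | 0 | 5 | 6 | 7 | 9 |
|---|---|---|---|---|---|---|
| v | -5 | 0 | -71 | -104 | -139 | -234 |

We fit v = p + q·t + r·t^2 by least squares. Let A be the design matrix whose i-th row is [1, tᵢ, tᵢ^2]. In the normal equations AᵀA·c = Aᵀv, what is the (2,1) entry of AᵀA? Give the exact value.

Row 2 ↔ basis t, column 1 ↔ basis 1, so (AᵀA)_{2,1} = Σᵢ t = (-1)·(1) + (0)·(1) + (5)·(1) + (6)·(1) + (7)·(1) + (9)·(1) = 26.

26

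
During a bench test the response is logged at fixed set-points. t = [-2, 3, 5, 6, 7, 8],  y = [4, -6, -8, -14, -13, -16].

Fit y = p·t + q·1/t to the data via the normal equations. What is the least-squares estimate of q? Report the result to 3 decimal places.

Setting ∂/∂p … = 0 gives: 187·p + 6·q = -369;  6·p + (328049/705600)·q = -1238/105.
(Σt·t = 187, Σt·1/t = 6, Σ1/t·1/t = 328049/705600, Σt·y = -369, Σ1/t·y = -1238/105.)
Eliminating q: (328049/705600)·(row 1) − 6·(row 2) gives (35943563/705600)·p = (328049/705600)·(-369) − 6·(-1238/105) = -7903769/78400, so p = -71133921/35943563.
Then q = ((-1238/105) − 6·(-71133921/35943563))/(328049/705600) = 6478080/35943563.

q = 0.180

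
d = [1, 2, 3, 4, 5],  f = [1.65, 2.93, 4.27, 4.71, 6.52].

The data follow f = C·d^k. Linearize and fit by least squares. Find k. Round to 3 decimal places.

Taking logs, ln f = k·ln d + ln C, so regress ln f on ln d.
Σln d = 4.7875, Σ(ln d)² = 6.1995, Σln f = 6.4520, Σln d·ln f = 7.5057.
Equations: 6.1995·k + 4.7875·ln C = 7.5057;  4.7875·k + 5·ln C = 6.4520.
Δ = 6.1995·5 − (4.7875)² = 8.0774; k = (7.5057·5 − 4.7875·6.4520)/8.0774 = 0.82203, ln C = (6.1995·6.4520 − 4.7875·7.5057)/8.0774 = 0.50330.

k = 0.822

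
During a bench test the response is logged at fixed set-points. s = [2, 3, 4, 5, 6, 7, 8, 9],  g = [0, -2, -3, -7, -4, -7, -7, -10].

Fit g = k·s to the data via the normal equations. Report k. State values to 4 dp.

k = -0.9577

Compute the Gram sums: Σs·s = 284.
Moment sums: Σs·g = -272.
So MᵀM·[k]ᵀ = Mᵀg: [[284]]·[k]ᵀ = [-272]ᵀ.
Hence k = -272 / 284 ≈ -0.957746.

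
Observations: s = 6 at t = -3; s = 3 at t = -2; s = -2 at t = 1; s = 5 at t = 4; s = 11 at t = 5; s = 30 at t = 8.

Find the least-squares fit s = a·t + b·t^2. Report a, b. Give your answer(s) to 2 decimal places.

With design matrix M, MᵀM = [[119, 667]; [667, 5075]] and Mᵀs = [289, 2339]ᵀ.
Eliminating b: 5075·(row 1) − 667·(row 2) gives 159036·a = 5075·289 − 667·2339 = -93438, so a = -537/914.
Then b = (2339 − 667·(-537/914))/5075 = 14263/26506.

a = -0.59, b = 0.54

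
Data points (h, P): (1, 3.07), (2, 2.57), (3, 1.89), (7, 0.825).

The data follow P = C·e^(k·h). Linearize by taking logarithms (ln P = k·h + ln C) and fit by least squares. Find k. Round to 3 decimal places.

Taking logs, ln P = k·h + ln C, so regress ln P on h.
Σh = 13.0000, Σ(h)² = 63.0000, Σln P = 2.5098, Σh·ln P = 3.5726.
Equations: 63.0000·k + 13.0000·ln C = 3.5726;  13.0000·k + 4·ln C = 2.5098.
Slope k = (n·Σh·ln P − Σh·Σln P)/(n·Σ(h)² − (Σh)²) = (4·3.5726 − 13.0000·2.5098)/83.0000 = -0.22093; ln C = (Σln P − k·Σh)/n = 1.34545.

k = -0.221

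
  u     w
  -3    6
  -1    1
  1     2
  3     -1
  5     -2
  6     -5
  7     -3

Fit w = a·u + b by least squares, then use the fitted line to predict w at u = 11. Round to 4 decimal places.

ŵ = -7.9232

XᵀX·[a, b]ᵀ = Xᵀw reads: 130·a + 18·b = -81;  18·a + 7·b = -2.
Eliminating b: 7·(row 1) − 18·(row 2) gives 586·a = 7·(-81) − 18·(-2) = -531, so a = -531/586.
Then b = ((-2) − 18·(-531/586))/7 = 599/293.
At u = 11: ŵ = (-531/586)·(11) + (599/293)·(1) = -4643/586.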